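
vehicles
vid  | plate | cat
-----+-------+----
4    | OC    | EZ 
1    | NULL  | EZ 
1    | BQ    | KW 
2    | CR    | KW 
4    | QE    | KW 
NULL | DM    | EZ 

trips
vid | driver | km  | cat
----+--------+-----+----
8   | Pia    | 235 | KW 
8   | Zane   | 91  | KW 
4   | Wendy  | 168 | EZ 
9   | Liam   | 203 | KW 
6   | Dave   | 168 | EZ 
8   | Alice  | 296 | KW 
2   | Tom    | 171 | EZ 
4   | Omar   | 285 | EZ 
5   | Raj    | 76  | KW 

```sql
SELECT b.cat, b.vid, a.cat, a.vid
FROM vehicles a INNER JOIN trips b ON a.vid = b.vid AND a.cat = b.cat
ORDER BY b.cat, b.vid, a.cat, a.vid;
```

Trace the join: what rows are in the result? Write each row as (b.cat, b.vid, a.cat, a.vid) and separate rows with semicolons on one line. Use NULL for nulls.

(EZ, 4, EZ, 4); (EZ, 4, EZ, 4)

INNER JOIN keeps only pairs where the ON condition holds.
Matching on a.vid = b.vid AND a.cat = b.cat. A NULL in a compared column never satisfies the condition.
Matched pairs: 2.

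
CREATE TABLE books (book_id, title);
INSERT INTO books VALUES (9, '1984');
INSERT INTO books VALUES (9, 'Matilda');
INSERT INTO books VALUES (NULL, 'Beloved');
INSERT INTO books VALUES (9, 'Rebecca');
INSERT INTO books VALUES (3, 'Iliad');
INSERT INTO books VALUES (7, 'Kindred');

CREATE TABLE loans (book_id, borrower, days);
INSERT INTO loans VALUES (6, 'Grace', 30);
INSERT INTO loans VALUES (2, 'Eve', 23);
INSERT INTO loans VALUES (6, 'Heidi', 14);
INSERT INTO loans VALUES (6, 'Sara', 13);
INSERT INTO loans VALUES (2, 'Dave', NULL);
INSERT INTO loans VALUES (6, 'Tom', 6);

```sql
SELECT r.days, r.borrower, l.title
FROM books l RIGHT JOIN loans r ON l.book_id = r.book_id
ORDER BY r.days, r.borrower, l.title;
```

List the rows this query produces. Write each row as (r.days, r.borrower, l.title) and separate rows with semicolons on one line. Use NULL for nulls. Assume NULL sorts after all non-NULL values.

(6, Tom, NULL); (13, Sara, NULL); (14, Heidi, NULL); (23, Eve, NULL); (30, Grace, NULL); (NULL, Dave, NULL)

RIGHT JOIN keeps every row from `loans`; unmatched rows get NULL for `books`'s columns.
Matching on l.book_id = r.book_id. A NULL in a compared column never satisfies the condition.
- l (book_id=9) has no partner in r.
- l (book_id=9) has no partner in r.
- l (book_id=NULL) has no partner in r.
- l (book_id=9) has no partner in r.
- l (book_id=3) has no partner in r.
- l (book_id=7) has no partner in r.
- 6 row(s) from r found no l partner → padded with NULL.
After projecting and ordering:
r.days | r.borrower | l.title
6 | Tom | NULL
13 | Sara | NULL
14 | Heidi | NULL
23 | Eve | NULL
30 | Grace | NULL
NULL | Dave | NULL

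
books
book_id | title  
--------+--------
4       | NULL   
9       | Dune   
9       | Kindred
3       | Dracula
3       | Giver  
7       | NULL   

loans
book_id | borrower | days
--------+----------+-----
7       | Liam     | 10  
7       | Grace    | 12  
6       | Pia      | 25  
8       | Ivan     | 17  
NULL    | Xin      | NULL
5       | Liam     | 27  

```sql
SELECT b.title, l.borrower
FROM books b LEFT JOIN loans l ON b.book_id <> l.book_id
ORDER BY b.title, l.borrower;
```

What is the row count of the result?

28

LEFT JOIN keeps every row from `books`; unmatched rows get NULL for `loans`'s columns.
Matching on b.book_id <> l.book_id. A NULL in a compared column never satisfies the condition.
- b[0] book_id=4 → 5 match(es) in l → 5 row(s).
- b[1] book_id=9 → 5 match(es) in l → 5 row(s).
- b[2] book_id=9 → 5 match(es) in l → 5 row(s).
- b[3] book_id=3 → 5 match(es) in l → 5 row(s).
- b[4] book_id=3 → 5 match(es) in l → 5 row(s).
- b[5] book_id=7 → 3 match(es) in l → 3 row(s).
Total: 28 rows.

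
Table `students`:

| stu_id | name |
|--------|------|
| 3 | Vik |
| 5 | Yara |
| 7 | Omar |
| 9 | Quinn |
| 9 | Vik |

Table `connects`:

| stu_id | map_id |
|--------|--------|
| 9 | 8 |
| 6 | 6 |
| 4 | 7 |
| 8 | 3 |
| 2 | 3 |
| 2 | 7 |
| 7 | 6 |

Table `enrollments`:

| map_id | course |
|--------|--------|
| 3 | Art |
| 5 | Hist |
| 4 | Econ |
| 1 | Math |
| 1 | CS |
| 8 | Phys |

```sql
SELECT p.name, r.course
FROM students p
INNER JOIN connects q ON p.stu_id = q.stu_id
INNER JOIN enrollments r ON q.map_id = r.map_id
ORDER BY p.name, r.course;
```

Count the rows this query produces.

2

Step 1 — p INNER JOIN q on stu_id → 3 row(s).
Then INNER JOIN `enrollments r` on map_id: keep only rows whose q.map_id appears in r.
Result: 2 row(s).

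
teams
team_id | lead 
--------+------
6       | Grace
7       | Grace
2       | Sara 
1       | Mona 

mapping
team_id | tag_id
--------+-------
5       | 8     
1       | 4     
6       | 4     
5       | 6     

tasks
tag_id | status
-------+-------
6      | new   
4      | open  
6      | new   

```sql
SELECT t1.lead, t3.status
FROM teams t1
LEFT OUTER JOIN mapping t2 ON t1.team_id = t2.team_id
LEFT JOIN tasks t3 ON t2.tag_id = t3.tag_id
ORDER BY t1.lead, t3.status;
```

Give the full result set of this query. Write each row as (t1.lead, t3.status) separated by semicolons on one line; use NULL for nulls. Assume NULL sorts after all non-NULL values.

Evaluate left to right. First `teams t1 LEFT JOIN mapping t2` on team_id: 4 row(s).
Then LEFT JOIN `tasks t3` on tag_id: each of those 4 rows is kept; rows whose t2.tag_id has no match in t3 get NULL for t3's columns.

(Grace, open); (Grace, NULL); (Mona, open); (Sara, NULL)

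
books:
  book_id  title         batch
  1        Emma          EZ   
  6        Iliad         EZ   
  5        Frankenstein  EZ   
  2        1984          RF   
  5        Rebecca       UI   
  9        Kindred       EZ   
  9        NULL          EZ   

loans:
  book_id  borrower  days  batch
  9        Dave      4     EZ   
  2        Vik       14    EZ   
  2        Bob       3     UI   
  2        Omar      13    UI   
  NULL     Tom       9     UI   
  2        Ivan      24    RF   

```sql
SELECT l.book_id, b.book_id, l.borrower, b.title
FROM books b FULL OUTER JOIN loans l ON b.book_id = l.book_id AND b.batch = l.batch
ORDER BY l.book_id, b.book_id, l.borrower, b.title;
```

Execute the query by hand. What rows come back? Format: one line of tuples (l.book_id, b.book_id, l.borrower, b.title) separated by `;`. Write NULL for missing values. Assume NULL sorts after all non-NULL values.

(2, 2, Ivan, 1984); (2, NULL, Bob, NULL); (2, NULL, Omar, NULL); (2, NULL, Vik, NULL); (9, 9, Dave, Kindred); (9, 9, Dave, NULL); (NULL, 1, NULL, Emma); (NULL, 5, NULL, Frankenstein); (NULL, 5, NULL, Rebecca); (NULL, 6, NULL, Iliad); (NULL, NULL, Tom, NULL)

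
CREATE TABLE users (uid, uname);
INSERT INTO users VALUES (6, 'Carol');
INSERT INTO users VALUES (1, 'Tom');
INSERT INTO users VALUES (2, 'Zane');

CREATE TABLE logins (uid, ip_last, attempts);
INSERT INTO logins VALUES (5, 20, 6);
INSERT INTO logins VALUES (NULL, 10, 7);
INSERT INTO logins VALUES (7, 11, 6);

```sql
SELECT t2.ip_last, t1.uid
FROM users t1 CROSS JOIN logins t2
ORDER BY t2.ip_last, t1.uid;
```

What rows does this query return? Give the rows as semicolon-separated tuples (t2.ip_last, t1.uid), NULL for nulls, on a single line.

(10, 1); (10, 2); (10, 6); (11, 1); (11, 2); (11, 6); (20, 1); (20, 2); (20, 6)

CROSS JOIN pairs every row of `users` with every row of `logins`: 3 × 3 = 9 rows.
After projecting and ordering:
t2.ip_last | t1.uid
10 | 1
10 | 2
10 | 6
11 | 1
11 | 2
11 | 6
20 | 1
20 | 2
20 | 6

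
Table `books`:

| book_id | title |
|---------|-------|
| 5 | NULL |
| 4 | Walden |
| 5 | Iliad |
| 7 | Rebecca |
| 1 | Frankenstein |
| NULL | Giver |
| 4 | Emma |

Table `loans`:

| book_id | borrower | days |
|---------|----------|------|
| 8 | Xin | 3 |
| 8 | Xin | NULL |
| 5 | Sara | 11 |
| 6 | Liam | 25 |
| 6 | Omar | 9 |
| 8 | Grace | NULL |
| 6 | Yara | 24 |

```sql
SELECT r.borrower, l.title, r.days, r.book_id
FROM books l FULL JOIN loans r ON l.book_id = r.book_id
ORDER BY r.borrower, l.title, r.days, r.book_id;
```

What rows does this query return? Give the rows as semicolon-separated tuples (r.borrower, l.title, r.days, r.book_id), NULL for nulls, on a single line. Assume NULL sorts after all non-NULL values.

(Grace, NULL, NULL, 8); (Liam, NULL, 25, 6); (Omar, NULL, 9, 6); (Sara, Iliad, 11, 5); (Sara, NULL, 11, 5); (Xin, NULL, 3, 8); (Xin, NULL, NULL, 8); (Yara, NULL, 24, 6); (NULL, Emma, NULL, NULL); (NULL, Frankenstein, NULL, NULL); (NULL, Giver, NULL, NULL); (NULL, Rebecca, NULL, NULL); (NULL, Walden, NULL, NULL)

FULL OUTER JOIN keeps every row from both sides; unmatched rows get NULL for the other side's columns.
Matching on l.book_id = r.book_id. A NULL in a compared column never satisfies the condition.
- l (book_id=5) pairs with 1 row(s) of r.
- l (book_id=4) has no partner → padded with NULL.
- l (book_id=5) pairs with 1 row(s) of r.
- l (book_id=7) has no partner → padded with NULL.
- l (book_id=1) has no partner → padded with NULL.
- l (book_id=NULL) has no partner → padded with NULL.
- l (book_id=4) has no partner → padded with NULL.
- 6 r row(s) had no l match → kept, l columns NULL.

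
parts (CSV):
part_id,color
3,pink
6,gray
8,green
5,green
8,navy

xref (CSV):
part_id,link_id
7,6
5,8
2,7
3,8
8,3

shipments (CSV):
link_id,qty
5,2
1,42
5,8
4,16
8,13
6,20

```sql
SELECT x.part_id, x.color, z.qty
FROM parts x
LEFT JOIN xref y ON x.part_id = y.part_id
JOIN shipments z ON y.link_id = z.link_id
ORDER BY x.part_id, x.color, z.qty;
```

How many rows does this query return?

2

Step 1 — x LEFT JOIN y on part_id → 5 row(s).
Then INNER JOIN `shipments z` on link_id: keep only rows whose y.link_id appears in z.
Result: 2 row(s).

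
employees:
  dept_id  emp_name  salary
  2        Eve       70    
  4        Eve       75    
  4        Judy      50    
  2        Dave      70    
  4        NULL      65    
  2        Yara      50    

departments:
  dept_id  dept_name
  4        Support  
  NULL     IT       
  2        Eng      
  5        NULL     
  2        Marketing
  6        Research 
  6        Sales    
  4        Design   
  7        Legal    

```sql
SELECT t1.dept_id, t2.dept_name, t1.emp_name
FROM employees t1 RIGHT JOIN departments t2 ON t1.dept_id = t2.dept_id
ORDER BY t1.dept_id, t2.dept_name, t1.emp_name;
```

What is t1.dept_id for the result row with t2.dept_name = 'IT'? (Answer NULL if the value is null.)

NULL

RIGHT JOIN keeps every row from `departments`; unmatched rows get NULL for `employees`'s columns.
Matching on t1.dept_id = t2.dept_id. A NULL in a compared column never satisfies the condition.
- t1 (dept_id=2) pairs with 2 row(s) of t2.
- t1 (dept_id=4) pairs with 2 row(s) of t2.
- t1 (dept_id=4) pairs with 2 row(s) of t2.
- t1 (dept_id=2) pairs with 2 row(s) of t2.
- t1 (dept_id=4) pairs with 2 row(s) of t2.
- t1 (dept_id=2) pairs with 2 row(s) of t2.
- 5 row(s) from t2 found no t1 partner → padded with NULL.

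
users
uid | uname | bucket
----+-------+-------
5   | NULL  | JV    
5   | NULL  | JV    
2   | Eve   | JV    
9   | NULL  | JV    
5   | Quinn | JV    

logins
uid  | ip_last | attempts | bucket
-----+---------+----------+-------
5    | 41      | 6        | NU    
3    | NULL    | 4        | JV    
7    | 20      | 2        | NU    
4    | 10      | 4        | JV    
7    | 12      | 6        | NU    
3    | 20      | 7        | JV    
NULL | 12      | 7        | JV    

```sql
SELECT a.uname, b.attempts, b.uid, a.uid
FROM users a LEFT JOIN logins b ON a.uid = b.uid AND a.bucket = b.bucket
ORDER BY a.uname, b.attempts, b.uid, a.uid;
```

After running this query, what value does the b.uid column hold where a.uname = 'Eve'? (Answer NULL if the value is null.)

LEFT JOIN keeps every row from `users`; unmatched rows get NULL for `logins`'s columns.
Matching on a.uid = b.uid AND a.bucket = b.bucket. A NULL in a compared column never satisfies the condition.
- a[0] uid=5, bucket=JV → no match; kept with NULLs on the b side.
- a[1] uid=5, bucket=JV → no match; kept with NULLs on the b side.
- a[2] uid=2, bucket=JV → no match; kept with NULLs on the b side.
- a[3] uid=9, bucket=JV → no match; kept with NULLs on the b side.
- a[4] uid=5, bucket=JV → no match; kept with NULLs on the b side.

NULL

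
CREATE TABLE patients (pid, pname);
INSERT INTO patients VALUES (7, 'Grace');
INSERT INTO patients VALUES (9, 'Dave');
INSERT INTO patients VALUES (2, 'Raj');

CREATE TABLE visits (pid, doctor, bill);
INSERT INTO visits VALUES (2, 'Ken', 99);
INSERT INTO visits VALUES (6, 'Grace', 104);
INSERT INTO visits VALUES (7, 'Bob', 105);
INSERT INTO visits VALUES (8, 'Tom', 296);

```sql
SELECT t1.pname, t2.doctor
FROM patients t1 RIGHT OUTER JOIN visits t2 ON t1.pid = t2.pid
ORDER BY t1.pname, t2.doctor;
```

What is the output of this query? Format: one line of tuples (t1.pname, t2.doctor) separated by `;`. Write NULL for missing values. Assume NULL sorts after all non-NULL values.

RIGHT JOIN keeps every row from `visits`; unmatched rows get NULL for `patients`'s columns.
Matching on t1.pid = t2.pid.
Matched pairs: 2; unmatched t2 rows kept: 2.

(Grace, Bob); (Raj, Ken); (NULL, Grace); (NULL, Tom)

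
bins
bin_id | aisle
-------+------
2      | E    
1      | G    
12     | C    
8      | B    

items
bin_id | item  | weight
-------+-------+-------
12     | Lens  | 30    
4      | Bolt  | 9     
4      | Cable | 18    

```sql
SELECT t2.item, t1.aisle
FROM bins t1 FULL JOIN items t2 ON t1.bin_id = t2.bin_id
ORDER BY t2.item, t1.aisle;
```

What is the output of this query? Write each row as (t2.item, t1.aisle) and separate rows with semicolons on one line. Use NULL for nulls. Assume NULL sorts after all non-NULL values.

FULL OUTER JOIN keeps every row from both sides; unmatched rows get NULL for the other side's columns.
Matching on t1.bin_id = t2.bin_id.
- t1 (bin_id=2) has no partner → padded with NULL.
- t1 (bin_id=1) has no partner → padded with NULL.
- t1 (bin_id=12) pairs with 1 row(s) of t2.
- t1 (bin_id=8) has no partner → padded with NULL.
- plus 2 unmatched t2 row(s), each kept with NULL t1 columns.
After projecting and ordering:
t2.item | t1.aisle
Bolt | NULL
Cable | NULL
Lens | C
NULL | B
NULL | E
NULL | G

(Bolt, NULL); (Cable, NULL); (Lens, C); (NULL, B); (NULL, E); (NULL, G)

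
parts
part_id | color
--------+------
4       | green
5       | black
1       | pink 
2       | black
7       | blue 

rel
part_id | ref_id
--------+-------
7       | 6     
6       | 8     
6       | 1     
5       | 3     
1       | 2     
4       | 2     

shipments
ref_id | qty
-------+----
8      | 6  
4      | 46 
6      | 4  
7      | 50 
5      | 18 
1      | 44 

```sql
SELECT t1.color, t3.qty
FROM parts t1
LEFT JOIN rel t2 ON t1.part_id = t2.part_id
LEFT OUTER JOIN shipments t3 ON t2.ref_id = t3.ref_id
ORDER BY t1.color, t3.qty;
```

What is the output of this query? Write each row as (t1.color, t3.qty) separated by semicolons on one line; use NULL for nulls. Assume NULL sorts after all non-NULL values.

(black, NULL); (black, NULL); (blue, 4); (green, NULL); (pink, NULL)

Step 1 — t1 LEFT JOIN t2 on part_id → 5 row(s).
Then LEFT JOIN `shipments t3` on ref_id: each of those 5 rows is kept; rows whose t2.ref_id has no match in t3 get NULL for t3's columns.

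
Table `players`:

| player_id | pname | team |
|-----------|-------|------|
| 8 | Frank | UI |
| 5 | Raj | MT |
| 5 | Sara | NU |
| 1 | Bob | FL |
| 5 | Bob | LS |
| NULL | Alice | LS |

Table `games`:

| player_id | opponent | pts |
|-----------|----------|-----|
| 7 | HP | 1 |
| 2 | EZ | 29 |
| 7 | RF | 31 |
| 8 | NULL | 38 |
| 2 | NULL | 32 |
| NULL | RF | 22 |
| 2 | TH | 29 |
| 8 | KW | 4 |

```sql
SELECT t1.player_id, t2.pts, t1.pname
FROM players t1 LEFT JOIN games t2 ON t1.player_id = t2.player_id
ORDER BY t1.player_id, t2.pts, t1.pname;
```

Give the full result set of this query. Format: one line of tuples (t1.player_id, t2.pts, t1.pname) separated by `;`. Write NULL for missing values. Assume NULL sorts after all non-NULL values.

(1, NULL, Bob); (5, NULL, Bob); (5, NULL, Raj); (5, NULL, Sara); (8, 4, Frank); (8, 38, Frank); (NULL, NULL, Alice)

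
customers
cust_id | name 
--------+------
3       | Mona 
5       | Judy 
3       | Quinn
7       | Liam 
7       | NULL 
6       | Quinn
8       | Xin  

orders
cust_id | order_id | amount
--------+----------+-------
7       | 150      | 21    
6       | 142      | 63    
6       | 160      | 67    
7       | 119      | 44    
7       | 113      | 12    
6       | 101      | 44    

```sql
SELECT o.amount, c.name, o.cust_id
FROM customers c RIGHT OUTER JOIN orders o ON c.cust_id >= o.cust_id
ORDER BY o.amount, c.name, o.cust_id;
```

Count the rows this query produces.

21

RIGHT JOIN keeps every row from `orders`; unmatched rows get NULL for `customers`'s columns.
Matching on c.cust_id >= o.cust_id.
- c[0] cust_id=3 → no match.
- c[1] cust_id=5 → no match.
- c[2] cust_id=3 → no match.
- c[3] cust_id=7 → 6 match(es) in o → 6 row(s).
- c[4] cust_id=7 → 6 match(es) in o → 6 row(s).
- c[5] cust_id=6 → 3 match(es) in o → 3 row(s).
- c[6] cust_id=8 → 6 match(es) in o → 6 row(s).
- every o row matched at least one c row.
Total: 21 rows.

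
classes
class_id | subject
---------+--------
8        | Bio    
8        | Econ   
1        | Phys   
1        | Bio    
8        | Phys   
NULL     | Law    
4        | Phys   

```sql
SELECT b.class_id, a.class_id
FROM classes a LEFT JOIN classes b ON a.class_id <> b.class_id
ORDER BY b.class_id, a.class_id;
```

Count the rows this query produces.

23

LEFT JOIN keeps every row from `classes a`; unmatched rows get NULL for `classes b`'s columns.
Matching on a.class_id <> b.class_id. A NULL in a compared column never satisfies the condition.
- a (class_id=8) pairs with 3 row(s) of b.
- a (class_id=8) pairs with 3 row(s) of b.
- a (class_id=1) pairs with 4 row(s) of b.
- a (class_id=1) pairs with 4 row(s) of b.
- a (class_id=8) pairs with 3 row(s) of b.
- a (class_id=NULL) has no partner → padded with NULL.
- a (class_id=4) pairs with 5 row(s) of b.
Total: 22 matched + 1 padded = 23 rows.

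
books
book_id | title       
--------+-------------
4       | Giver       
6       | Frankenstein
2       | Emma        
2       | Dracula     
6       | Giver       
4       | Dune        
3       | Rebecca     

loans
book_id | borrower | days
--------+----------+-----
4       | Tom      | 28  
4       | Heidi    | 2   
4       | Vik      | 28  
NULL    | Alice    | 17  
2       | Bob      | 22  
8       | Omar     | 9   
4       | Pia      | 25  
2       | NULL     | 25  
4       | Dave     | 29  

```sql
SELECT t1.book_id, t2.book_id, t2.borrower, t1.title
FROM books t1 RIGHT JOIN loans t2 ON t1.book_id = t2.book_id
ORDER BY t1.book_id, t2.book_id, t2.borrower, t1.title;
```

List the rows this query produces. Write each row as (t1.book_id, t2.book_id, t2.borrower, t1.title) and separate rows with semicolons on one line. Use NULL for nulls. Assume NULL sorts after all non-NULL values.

(2, 2, Bob, Dracula); (2, 2, Bob, Emma); (2, 2, NULL, Dracula); (2, 2, NULL, Emma); (4, 4, Dave, Dune); (4, 4, Dave, Giver); (4, 4, Heidi, Dune); (4, 4, Heidi, Giver); (4, 4, Pia, Dune); (4, 4, Pia, Giver); (4, 4, Tom, Dune); (4, 4, Tom, Giver); (4, 4, Vik, Dune); (4, 4, Vik, Giver); (NULL, 8, Omar, NULL); (NULL, NULL, Alice, NULL)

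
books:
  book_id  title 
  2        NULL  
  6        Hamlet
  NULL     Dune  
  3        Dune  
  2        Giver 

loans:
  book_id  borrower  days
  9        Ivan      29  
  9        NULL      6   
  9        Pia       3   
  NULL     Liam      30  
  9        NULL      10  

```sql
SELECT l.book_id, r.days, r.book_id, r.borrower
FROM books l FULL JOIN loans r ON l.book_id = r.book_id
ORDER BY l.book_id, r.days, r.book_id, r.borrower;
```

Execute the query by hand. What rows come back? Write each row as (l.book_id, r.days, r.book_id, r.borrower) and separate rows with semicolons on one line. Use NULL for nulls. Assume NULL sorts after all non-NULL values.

(2, NULL, NULL, NULL); (2, NULL, NULL, NULL); (3, NULL, NULL, NULL); (6, NULL, NULL, NULL); (NULL, 3, 9, Pia); (NULL, 6, 9, NULL); (NULL, 10, 9, NULL); (NULL, 29, 9, Ivan); (NULL, 30, NULL, Liam); (NULL, NULL, NULL, NULL)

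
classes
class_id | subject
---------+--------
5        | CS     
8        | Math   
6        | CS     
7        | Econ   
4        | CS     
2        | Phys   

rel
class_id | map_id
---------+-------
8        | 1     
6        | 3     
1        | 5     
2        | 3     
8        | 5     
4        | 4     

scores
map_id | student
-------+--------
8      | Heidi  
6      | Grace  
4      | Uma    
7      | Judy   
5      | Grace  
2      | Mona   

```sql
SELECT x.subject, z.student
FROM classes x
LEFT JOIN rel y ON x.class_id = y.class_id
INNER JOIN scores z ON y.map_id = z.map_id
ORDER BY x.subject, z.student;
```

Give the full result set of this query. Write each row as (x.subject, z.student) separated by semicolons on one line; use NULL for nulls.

(CS, Uma); (Math, Grace)

Joins associate left-to-right: classes LEFT JOIN rel on class_id gives 7 intermediate row(s).
Then INNER JOIN `scores z` on map_id: keep only rows whose y.map_id appears in z.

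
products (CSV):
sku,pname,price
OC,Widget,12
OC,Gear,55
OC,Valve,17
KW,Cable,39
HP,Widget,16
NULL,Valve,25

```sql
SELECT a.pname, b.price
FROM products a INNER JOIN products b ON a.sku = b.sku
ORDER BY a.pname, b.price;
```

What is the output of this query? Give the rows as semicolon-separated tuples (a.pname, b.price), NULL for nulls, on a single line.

(Cable, 39); (Gear, 12); (Gear, 17); (Gear, 55); (Valve, 12); (Valve, 17); (Valve, 55); (Widget, 12); (Widget, 16); (Widget, 17); (Widget, 55)

INNER JOIN keeps only pairs where the ON condition holds.
Matching on a.sku = b.sku. A NULL in a compared column never satisfies the condition.
- sku=OC: 3 matching b row(s), so 3 row(s) emitted.
- sku=OC: 3 matching b row(s), so 3 row(s) emitted.
- sku=OC: 3 matching b row(s), so 3 row(s) emitted.
- sku=KW: 1 matching b row(s), so 1 row(s) emitted.
- sku=HP: 1 matching b row(s), so 1 row(s) emitted.
- sku=NULL: no matching b row, dropped.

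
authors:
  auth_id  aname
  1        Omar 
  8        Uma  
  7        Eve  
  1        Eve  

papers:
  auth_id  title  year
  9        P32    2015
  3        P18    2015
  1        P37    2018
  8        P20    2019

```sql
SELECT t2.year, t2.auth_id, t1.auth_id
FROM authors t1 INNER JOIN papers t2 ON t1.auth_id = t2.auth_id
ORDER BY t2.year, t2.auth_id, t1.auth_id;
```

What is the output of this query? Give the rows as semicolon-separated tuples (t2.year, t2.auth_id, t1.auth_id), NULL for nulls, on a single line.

(2018, 1, 1); (2018, 1, 1); (2019, 8, 8)

INNER JOIN keeps only pairs where the ON condition holds.
Matching on t1.auth_id = t2.auth_id.
- t1 row (auth_id=1): matches 1 t2 row(s) → 1 output row(s).
- t1 row (auth_id=8): matches 1 t2 row(s) → 1 output row(s).
- t1 row (auth_id=7): no match → dropped.
- t1 row (auth_id=1): matches 1 t2 row(s) → 1 output row(s).
After projecting and ordering:
t2.year | t2.auth_id | t1.auth_id
2018 | 1 | 1
2018 | 1 | 1
2019 | 8 | 8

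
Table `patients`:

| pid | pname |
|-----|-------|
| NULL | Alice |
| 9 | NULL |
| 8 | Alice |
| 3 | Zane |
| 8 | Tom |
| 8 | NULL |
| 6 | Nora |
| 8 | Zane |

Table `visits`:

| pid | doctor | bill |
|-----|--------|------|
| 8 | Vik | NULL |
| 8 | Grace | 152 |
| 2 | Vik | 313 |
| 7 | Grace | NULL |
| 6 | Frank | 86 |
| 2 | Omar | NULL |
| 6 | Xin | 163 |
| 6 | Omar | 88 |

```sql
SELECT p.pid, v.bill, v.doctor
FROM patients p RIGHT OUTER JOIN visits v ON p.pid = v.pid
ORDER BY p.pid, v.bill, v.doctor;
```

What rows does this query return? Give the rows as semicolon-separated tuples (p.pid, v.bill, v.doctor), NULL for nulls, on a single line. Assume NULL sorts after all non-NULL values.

RIGHT JOIN keeps every row from `visits`; unmatched rows get NULL for `patients`'s columns.
Matching on p.pid = v.pid. A NULL in a compared column never satisfies the condition.
- pid=NULL: no matching v row.
- pid=9: no matching v row.
- pid=8: 2 matching v row(s), so 2 row(s) emitted.
- pid=3: no matching v row.
- pid=8: 2 matching v row(s), so 2 row(s) emitted.
- pid=8: 2 matching v row(s), so 2 row(s) emitted.
- pid=6: 3 matching v row(s), so 3 row(s) emitted.
- pid=8: 2 matching v row(s), so 2 row(s) emitted.
- 3 v row(s) had no p match → kept, p columns NULL.

(6, 86, Frank); (6, 88, Omar); (6, 163, Xin); (8, 152, Grace); (8, 152, Grace); (8, 152, Grace); (8, 152, Grace); (8, NULL, Vik); (8, NULL, Vik); (8, NULL, Vik); (8, NULL, Vik); (NULL, 313, Vik); (NULL, NULL, Grace); (NULL, NULL, Omar)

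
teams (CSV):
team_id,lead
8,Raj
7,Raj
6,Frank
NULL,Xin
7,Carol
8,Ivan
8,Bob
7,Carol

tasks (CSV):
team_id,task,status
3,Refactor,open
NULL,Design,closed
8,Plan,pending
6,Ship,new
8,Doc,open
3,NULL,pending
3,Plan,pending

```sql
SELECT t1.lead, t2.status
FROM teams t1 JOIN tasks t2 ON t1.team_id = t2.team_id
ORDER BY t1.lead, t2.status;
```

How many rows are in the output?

INNER JOIN keeps only pairs where the ON condition holds.
Matching on t1.team_id = t2.team_id. A NULL in a compared column never satisfies the condition.
- t1 row (team_id=8): matches 2 t2 row(s) → 2 output row(s).
- t1 row (team_id=7): no match → dropped.
- t1 row (team_id=6): matches 1 t2 row(s) → 1 output row(s).
- t1 row (team_id=NULL): no match → dropped.
- t1 row (team_id=7): no match → dropped.
- t1 row (team_id=8): matches 2 t2 row(s) → 2 output row(s).
- t1 row (team_id=8): matches 2 t2 row(s) → 2 output row(s).
- t1 row (team_id=7): no match → dropped.
Total: 7 rows.

7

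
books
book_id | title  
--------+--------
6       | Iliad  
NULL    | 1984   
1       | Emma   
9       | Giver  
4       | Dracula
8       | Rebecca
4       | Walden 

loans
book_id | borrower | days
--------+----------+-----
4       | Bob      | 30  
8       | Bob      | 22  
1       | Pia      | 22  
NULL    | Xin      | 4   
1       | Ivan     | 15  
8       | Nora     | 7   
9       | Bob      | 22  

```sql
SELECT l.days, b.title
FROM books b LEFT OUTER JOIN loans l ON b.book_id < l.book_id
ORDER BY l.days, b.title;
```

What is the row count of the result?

LEFT JOIN keeps every row from `books`; unmatched rows get NULL for `loans`'s columns.
Matching on b.book_id < l.book_id. A NULL in a compared column never satisfies the condition.
Matched pairs: 14; unmatched b rows kept: 2.
Total: 14 matched + 2 padded = 16 rows.

16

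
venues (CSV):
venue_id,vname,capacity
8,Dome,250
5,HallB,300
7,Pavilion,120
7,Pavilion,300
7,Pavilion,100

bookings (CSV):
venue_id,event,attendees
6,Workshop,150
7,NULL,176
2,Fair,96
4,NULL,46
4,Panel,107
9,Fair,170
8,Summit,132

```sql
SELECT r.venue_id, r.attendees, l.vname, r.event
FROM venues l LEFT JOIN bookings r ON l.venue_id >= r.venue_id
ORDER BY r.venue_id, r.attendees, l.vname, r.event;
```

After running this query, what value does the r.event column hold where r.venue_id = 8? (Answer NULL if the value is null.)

LEFT JOIN keeps every row from `venues`; unmatched rows get NULL for `bookings`'s columns.
Matching on l.venue_id >= r.venue_id.
Matched pairs: 24; unmatched l rows kept: 0.

Summit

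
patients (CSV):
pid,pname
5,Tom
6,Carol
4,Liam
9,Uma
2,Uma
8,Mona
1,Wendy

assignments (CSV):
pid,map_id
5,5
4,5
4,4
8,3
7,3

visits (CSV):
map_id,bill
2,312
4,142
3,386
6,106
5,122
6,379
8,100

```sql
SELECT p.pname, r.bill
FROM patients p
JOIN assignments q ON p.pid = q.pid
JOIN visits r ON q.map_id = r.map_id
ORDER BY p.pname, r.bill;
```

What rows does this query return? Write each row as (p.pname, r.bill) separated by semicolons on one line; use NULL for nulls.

(Liam, 122); (Liam, 142); (Mona, 386); (Tom, 122)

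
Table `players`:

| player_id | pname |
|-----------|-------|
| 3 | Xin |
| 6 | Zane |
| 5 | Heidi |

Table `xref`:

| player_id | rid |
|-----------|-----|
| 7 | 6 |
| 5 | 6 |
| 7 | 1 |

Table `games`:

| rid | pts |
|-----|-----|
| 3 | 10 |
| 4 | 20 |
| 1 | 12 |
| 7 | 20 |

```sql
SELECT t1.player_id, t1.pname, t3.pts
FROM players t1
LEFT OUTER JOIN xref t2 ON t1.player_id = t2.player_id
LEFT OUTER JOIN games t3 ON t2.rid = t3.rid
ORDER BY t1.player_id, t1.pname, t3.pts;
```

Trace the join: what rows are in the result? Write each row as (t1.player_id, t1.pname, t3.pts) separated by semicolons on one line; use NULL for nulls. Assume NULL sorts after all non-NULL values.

(3, Xin, NULL); (5, Heidi, NULL); (6, Zane, NULL)

Step 1 — t1 LEFT JOIN t2 on player_id → 3 row(s).
Then LEFT JOIN `games t3` on rid: each of those 3 rows is kept; rows whose t2.rid has no match in t3 get NULL for t3's columns.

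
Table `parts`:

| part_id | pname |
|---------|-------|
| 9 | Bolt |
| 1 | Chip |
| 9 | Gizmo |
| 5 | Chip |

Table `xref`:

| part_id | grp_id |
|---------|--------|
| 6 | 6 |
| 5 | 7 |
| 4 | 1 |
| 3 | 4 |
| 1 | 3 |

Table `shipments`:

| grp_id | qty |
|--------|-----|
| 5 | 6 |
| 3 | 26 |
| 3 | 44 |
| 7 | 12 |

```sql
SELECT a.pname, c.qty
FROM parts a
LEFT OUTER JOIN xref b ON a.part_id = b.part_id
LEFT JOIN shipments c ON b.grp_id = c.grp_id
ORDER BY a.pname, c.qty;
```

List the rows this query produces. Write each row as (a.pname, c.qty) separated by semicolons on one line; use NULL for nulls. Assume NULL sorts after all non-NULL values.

(Bolt, NULL); (Chip, 12); (Chip, 26); (Chip, 44); (Gizmo, NULL)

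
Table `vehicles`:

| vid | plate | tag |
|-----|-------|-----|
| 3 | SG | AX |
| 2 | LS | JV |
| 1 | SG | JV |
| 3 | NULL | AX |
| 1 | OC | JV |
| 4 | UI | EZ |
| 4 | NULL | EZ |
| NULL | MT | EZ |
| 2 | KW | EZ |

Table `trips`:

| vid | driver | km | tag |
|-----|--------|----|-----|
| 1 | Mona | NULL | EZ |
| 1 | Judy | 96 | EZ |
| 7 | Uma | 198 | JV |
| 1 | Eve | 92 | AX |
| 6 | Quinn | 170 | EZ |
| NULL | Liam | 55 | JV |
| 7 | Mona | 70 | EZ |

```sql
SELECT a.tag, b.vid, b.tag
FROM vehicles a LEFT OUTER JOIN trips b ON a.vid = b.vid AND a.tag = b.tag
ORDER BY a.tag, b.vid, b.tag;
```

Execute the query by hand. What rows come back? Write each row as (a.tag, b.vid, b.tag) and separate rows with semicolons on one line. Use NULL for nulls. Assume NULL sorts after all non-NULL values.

(AX, NULL, NULL); (AX, NULL, NULL); (EZ, NULL, NULL); (EZ, NULL, NULL); (EZ, NULL, NULL); (EZ, NULL, NULL); (JV, NULL, NULL); (JV, NULL, NULL); (JV, NULL, NULL)

LEFT JOIN keeps every row from `vehicles`; unmatched rows get NULL for `trips`'s columns.
Matching on a.vid = b.vid AND a.tag = b.tag. A NULL in a compared column never satisfies the condition.
- a (vid=3, tag=AX) has no partner → padded with NULL.
- a (vid=2, tag=JV) has no partner → padded with NULL.
- a (vid=1, tag=JV) has no partner → padded with NULL.
- a (vid=3, tag=AX) has no partner → padded with NULL.
- a (vid=1, tag=JV) has no partner → padded with NULL.
- a (vid=4, tag=EZ) has no partner → padded with NULL.
- a (vid=4, tag=EZ) has no partner → padded with NULL.
- a (vid=NULL, tag=EZ) has no partner → padded with NULL.
- a (vid=2, tag=EZ) has no partner → padded with NULL.
After projecting and ordering:
a.tag | b.vid | b.tag
AX | NULL | NULL
AX | NULL | NULL
EZ | NULL | NULL
EZ | NULL | NULL
EZ | NULL | NULL
EZ | NULL | NULL
JV | NULL | NULL
JV | NULL | NULL
JV | NULL | NULL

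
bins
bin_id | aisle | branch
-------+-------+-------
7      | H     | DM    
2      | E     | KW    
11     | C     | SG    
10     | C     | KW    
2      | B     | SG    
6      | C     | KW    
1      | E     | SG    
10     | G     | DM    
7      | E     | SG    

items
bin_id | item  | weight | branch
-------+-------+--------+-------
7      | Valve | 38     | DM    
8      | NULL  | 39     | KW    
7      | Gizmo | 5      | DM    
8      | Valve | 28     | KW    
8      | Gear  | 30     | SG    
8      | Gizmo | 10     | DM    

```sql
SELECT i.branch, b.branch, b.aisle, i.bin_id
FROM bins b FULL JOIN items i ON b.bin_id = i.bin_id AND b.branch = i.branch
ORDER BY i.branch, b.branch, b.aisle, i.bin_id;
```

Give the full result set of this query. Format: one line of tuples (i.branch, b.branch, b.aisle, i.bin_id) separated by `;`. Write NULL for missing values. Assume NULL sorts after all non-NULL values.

(DM, DM, H, 7); (DM, DM, H, 7); (DM, NULL, NULL, 8); (KW, NULL, NULL, 8); (KW, NULL, NULL, 8); (SG, NULL, NULL, 8); (NULL, DM, G, NULL); (NULL, KW, C, NULL); (NULL, KW, C, NULL); (NULL, KW, E, NULL); (NULL, SG, B, NULL); (NULL, SG, C, NULL); (NULL, SG, E, NULL); (NULL, SG, E, NULL)

FULL OUTER JOIN keeps every row from both sides; unmatched rows get NULL for the other side's columns.
Matching on b.bin_id = i.bin_id AND b.branch = i.branch.
Matched pairs: 2; unmatched b rows kept: 8; unmatched i rows kept: 4.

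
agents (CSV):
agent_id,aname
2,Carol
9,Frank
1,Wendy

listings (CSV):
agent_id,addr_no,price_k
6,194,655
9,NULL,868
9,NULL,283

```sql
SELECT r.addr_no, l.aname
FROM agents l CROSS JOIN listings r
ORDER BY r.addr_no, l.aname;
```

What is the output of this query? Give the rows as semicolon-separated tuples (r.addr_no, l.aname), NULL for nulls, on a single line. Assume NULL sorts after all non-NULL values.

(194, Carol); (194, Frank); (194, Wendy); (NULL, Carol); (NULL, Carol); (NULL, Frank); (NULL, Frank); (NULL, Wendy); (NULL, Wendy)

CROSS JOIN pairs every row of `agents` with every row of `listings`: 3 × 3 = 9 rows.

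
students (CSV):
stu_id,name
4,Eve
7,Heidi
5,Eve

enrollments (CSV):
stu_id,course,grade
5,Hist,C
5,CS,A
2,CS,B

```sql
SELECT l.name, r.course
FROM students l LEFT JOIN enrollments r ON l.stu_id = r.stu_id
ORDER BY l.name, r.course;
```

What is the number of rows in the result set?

LEFT JOIN keeps every row from `students`; unmatched rows get NULL for `enrollments`'s columns.
Matching on l.stu_id = r.stu_id.
- l row (stu_id=4): no match → kept, r columns NULL.
- l row (stu_id=7): no match → kept, r columns NULL.
- l row (stu_id=5): matches 2 r row(s) → 2 output row(s).
Total: 2 matched + 2 padded = 4 rows.

4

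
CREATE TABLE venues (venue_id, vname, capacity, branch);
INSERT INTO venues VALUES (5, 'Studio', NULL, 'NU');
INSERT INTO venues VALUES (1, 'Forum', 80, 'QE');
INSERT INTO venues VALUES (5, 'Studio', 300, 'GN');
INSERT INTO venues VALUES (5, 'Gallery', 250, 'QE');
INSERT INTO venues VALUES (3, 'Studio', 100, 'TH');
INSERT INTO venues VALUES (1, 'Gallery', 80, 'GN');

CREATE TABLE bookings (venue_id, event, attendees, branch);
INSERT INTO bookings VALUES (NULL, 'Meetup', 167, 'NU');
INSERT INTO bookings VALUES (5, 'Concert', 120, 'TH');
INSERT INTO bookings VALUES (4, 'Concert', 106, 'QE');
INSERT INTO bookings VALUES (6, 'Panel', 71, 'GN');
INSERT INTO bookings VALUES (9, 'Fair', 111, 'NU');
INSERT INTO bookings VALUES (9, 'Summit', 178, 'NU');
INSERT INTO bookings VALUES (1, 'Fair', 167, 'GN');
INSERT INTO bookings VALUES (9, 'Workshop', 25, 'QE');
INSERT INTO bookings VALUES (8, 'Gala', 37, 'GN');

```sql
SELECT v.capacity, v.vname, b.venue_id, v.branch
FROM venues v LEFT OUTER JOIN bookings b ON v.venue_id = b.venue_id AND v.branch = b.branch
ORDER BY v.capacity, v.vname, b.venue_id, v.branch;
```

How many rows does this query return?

LEFT JOIN keeps every row from `venues`; unmatched rows get NULL for `bookings`'s columns.
Matching on v.venue_id = b.venue_id AND v.branch = b.branch. A NULL in a compared column never satisfies the condition.
Matched pairs: 1; unmatched v rows kept: 5.
Total: 1 matched + 5 padded = 6 rows.

6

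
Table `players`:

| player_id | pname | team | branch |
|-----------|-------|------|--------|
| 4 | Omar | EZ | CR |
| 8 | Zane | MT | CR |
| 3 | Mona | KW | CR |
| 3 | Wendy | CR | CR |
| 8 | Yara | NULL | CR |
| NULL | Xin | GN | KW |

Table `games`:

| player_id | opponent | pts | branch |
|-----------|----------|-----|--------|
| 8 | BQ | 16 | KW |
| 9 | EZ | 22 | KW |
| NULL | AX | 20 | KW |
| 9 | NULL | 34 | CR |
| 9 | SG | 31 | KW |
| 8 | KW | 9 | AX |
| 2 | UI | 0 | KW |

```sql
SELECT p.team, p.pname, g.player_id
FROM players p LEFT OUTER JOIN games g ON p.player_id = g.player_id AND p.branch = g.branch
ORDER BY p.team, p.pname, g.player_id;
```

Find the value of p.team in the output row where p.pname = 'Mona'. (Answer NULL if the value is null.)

KW

LEFT JOIN keeps every row from `players`; unmatched rows get NULL for `games`'s columns.
Matching on p.player_id = g.player_id AND p.branch = g.branch. A NULL in a compared column never satisfies the condition.
- p[0] player_id=4, branch=CR → no match; kept with NULLs on the g side.
- p[1] player_id=8, branch=CR → no match; kept with NULLs on the g side.
- p[2] player_id=3, branch=CR → no match; kept with NULLs on the g side.
- p[3] player_id=3, branch=CR → no match; kept with NULLs on the g side.
- p[4] player_id=8, branch=CR → no match; kept with NULLs on the g side.
- p[5] player_id=NULL, branch=KW → no match; kept with NULLs on the g side.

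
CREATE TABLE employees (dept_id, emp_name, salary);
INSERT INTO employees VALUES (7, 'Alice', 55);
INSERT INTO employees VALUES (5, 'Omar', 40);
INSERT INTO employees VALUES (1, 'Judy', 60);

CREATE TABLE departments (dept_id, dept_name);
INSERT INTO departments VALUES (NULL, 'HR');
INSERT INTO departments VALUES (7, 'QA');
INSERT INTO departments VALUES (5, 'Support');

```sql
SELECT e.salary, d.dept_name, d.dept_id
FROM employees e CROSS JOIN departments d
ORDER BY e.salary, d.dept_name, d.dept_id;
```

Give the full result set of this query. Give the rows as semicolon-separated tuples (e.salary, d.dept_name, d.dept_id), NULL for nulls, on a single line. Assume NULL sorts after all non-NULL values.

(40, HR, NULL); (40, QA, 7); (40, Support, 5); (55, HR, NULL); (55, QA, 7); (55, Support, 5); (60, HR, NULL); (60, QA, 7); (60, Support, 5)

CROSS JOIN pairs every row of `employees` with every row of `departments`: 3 × 3 = 9 rows.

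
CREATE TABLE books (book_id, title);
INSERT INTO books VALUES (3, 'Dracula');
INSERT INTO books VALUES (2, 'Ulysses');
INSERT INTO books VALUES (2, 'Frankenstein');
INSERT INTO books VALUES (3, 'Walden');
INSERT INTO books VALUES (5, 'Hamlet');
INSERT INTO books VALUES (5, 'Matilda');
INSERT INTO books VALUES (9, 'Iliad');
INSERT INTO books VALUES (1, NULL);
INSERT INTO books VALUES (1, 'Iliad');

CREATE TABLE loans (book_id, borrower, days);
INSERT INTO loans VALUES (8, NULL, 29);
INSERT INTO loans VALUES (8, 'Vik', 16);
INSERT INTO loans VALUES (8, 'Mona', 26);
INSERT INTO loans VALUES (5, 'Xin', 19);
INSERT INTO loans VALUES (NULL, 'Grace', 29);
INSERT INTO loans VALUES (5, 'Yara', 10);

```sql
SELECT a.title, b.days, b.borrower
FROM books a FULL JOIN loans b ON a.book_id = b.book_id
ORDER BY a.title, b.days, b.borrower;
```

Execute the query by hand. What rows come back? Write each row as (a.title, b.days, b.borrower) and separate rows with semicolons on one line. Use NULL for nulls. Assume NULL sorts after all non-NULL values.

(Dracula, NULL, NULL); (Frankenstein, NULL, NULL); (Hamlet, 10, Yara); (Hamlet, 19, Xin); (Iliad, NULL, NULL); (Iliad, NULL, NULL); (Matilda, 10, Yara); (Matilda, 19, Xin); (Ulysses, NULL, NULL); (Walden, NULL, NULL); (NULL, 16, Vik); (NULL, 26, Mona); (NULL, 29, Grace); (NULL, 29, NULL); (NULL, NULL, NULL)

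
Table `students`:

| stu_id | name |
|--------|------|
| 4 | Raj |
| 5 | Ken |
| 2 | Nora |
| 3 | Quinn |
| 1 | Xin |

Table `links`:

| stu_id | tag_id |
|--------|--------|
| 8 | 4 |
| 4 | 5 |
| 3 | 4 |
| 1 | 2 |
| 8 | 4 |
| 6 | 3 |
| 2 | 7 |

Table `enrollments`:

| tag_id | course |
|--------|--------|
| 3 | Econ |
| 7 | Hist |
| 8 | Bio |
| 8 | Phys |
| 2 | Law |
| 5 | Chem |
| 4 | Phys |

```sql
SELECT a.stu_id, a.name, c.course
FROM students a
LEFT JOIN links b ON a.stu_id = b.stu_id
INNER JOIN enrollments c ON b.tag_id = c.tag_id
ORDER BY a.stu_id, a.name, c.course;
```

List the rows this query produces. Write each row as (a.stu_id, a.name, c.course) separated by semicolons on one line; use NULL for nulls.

Joins associate left-to-right: students LEFT JOIN links on stu_id gives 5 intermediate row(s).
Then INNER JOIN `enrollments c` on tag_id: keep only rows whose b.tag_id appears in c.

(1, Xin, Law); (2, Nora, Hist); (3, Quinn, Phys); (4, Raj, Chem)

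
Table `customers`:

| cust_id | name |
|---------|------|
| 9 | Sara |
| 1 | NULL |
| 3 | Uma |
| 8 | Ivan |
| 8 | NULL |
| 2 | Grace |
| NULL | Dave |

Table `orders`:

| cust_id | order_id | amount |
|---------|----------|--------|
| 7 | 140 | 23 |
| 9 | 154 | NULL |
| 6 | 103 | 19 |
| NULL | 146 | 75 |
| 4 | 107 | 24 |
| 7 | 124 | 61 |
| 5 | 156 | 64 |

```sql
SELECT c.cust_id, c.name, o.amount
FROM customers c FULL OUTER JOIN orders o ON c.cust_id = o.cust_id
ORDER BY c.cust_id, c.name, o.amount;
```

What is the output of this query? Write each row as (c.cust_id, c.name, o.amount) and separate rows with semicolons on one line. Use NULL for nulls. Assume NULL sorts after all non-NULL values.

FULL OUTER JOIN keeps every row from both sides; unmatched rows get NULL for the other side's columns.
Matching on c.cust_id = o.cust_id. A NULL in a compared column never satisfies the condition.
- c (cust_id=9) pairs with 1 row(s) of o.
- c (cust_id=1) has no partner → padded with NULL.
- c (cust_id=3) has no partner → padded with NULL.
- c (cust_id=8) has no partner → padded with NULL.
- c (cust_id=8) has no partner → padded with NULL.
- c (cust_id=2) has no partner → padded with NULL.
- c (cust_id=NULL) has no partner → padded with NULL.
- plus 6 unmatched o row(s), each kept with NULL c columns.

(1, NULL, NULL); (2, Grace, NULL); (3, Uma, NULL); (8, Ivan, NULL); (8, NULL, NULL); (9, Sara, NULL); (NULL, Dave, NULL); (NULL, NULL, 19); (NULL, NULL, 23); (NULL, NULL, 24); (NULL, NULL, 61); (NULL, NULL, 64); (NULL, NULL, 75)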